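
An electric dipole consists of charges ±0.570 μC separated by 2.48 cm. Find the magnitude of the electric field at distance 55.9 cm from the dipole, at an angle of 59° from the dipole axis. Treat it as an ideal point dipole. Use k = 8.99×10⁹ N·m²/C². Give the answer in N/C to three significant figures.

E ≈ 975 N/C

Dipole moment p = qd = (5.70×10⁻⁷ C)(0.0248 m) = 1.414×10⁻⁸ C·m.
At angle θ the dipole field magnitude is E = (kp/r³)·√(1 + 3cos²θ).
kp/r³ = (8.99×10⁹)(1.414×10⁻⁸) / (0.559)³ = 727.7 N/C.
√(1 + 3cos²59°) = √(1 + 3·0.2653) = √1.7958 ≈ 1.3401.
E ≈ 727.7 × 1.340 = 975.2 N/C.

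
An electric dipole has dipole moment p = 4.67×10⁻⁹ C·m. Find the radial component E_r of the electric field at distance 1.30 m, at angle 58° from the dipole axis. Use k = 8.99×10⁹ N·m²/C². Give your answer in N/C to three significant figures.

E_r ≈ 20.3 N/C

For a dipole, E_r = (2kp cosθ)/r³.
kp/r³ = (8.99×10⁹)(4.67×10⁻⁹)/(1.30)³ = 19.11 N/C.
E_r = 2·19.11·cos58° = 20.25 N/C.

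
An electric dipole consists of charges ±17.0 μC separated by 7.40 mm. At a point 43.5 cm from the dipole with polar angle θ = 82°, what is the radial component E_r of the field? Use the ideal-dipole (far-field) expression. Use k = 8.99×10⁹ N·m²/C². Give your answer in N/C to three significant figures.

E_r ≈ 3820 N/C

Dipole moment p = qd = (1.70×10⁻⁵ C)(0.00740 m) = 1.258×10⁻⁷ C·m.
For a dipole, E_r = (2kp cosθ)/r³.
kp/r³ = (8.99×10⁹)(1.258×10⁻⁷)/(0.435)³ = 1.374×10⁴ N/C.
E_r = 2·1.374×10⁴·cos82° = 3824 N/C.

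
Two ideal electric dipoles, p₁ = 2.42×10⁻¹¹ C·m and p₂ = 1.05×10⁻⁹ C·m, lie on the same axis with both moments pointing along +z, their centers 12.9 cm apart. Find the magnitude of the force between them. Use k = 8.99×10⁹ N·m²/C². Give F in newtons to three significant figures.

On-axis field of dipole 1 at distance r: E = 2kp₁/r³. Force on dipole 2 is F = p₂·dE/dr (gradient along axis).
dE/dr = −6kp₁/r⁴, so |F| = 6kp₁p₂/r⁴ (attractive for aligned moments).
F = 6(8.99×10⁹)(2.42×10⁻¹¹)(1.05×10⁻⁹)/(0.129)⁴ = 4.949×10⁻⁶ N.

F ≈ 4.95×10⁻⁶ N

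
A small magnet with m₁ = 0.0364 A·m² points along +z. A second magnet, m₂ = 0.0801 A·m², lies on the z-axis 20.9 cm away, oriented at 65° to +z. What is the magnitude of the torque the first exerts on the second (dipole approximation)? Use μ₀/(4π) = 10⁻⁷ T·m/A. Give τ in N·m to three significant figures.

Dipole B is on the axis of dipole A, so B₁ there is axial: B₁ = (μ₀/4π)·2m₁/r³ along +z.
B₁ = 2(10⁻⁷)(0.0364)/(0.209)³ = 7.974×10⁻⁷ T.
τ = m₂ B₁ sinθ.
τ = (0.0801)(7.974×10⁻⁷)·sin65° = 5.789×10⁻⁸ N·m.

τ ≈ 5.79×10⁻⁸ N·m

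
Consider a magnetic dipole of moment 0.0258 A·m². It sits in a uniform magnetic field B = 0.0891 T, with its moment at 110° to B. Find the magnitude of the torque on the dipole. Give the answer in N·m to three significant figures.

τ ≈ 0.00216 N·m

Torque on a magnetic dipole: τ = mB sinθ.
τ = (0.0258)(0.0891)·sin110° = 0.002160 N·m.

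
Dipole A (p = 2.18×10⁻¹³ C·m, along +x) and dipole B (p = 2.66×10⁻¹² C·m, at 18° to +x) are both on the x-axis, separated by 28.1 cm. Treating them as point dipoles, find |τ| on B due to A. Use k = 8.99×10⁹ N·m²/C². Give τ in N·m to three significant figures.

τ ≈ 1.45×10⁻¹³ N·m

The second dipole sits on the axis of the first, so the field there is axial: E₁ = 2kp₁/r³ along +x.
E₁ = 2(8.99×10⁹)(2.18×10⁻¹³)/(0.281)³ = 0.1767 N/C.
Torque on the second dipole: τ = p₂ E₁ sinθ.
τ = (2.66×10⁻¹²)(0.1767)·sin18° = 1.452×10⁻¹³ N·m.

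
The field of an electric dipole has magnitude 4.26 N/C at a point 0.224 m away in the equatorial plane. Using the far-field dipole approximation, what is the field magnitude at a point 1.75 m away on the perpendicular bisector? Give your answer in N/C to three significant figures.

E ≈ 0.00893 N/C

Dipole fields scale as 1/r³ in the far field; the geometry is the same at both points.
E₂ = E₁ · (r₁/r₂)³ = 4.26 · (0.224/1.75)³.
(r₁/r₂)³ = (0.128)³ = 0.002097.
E₂ ≈ 0.008934 N/C.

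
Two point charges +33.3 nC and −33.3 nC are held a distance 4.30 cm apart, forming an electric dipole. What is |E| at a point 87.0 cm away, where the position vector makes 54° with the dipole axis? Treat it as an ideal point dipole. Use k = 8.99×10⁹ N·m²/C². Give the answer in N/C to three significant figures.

Dipole moment p = qd = (3.33×10⁻⁸ C)(0.0430 m) = 1.432×10⁻⁹ C·m.
At angle θ the dipole field magnitude is E = (kp/r³)·√(1 + 3cos²θ).
kp/r³ = (8.99×10⁹)(1.432×10⁻⁹) / (0.870)³ = 19.55 N/C.
√(1 + 3cos²54°) = √(1 + 3·0.3455) = √2.0365 ≈ 1.4271.
E ≈ 19.55 × 1.427 = 27.90 N/C.

E ≈ 27.9 N/C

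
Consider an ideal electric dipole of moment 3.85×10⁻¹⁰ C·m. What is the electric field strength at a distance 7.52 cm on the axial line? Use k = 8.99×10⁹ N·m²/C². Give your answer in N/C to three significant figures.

On the dipole axis E = 2kp/r³.
E = 2·(8.99×10⁹)(3.85×10⁻¹⁰) / (0.0752)³ = 1.628×10⁴ N/C.

E ≈ 1.63×10⁴ N/C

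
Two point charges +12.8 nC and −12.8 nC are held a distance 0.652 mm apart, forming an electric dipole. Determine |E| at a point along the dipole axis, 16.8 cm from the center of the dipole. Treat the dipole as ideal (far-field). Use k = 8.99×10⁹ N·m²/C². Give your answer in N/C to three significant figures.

Dipole moment p = qd = (1.28×10⁻⁸ C)(6.52×10⁻⁴ m) = 8.346×10⁻¹² C·m.
On the dipole axis E = 2kp/r³.
E = 2·(8.99×10⁹)(8.346×10⁻¹²) / (0.168)³ = 31.65 N/C.

E ≈ 31.6 N/C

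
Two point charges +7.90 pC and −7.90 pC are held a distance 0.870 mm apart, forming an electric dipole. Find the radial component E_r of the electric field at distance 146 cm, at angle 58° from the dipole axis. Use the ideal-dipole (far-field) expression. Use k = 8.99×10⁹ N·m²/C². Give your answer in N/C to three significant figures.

Dipole moment p = qd = (7.90×10⁻¹² C)(8.70×10⁻⁴ m) = 6.873×10⁻¹⁵ C·m.
For a dipole, E_r = (2kp cosθ)/r³.
kp/r³ = (8.99×10⁹)(6.873×10⁻¹⁵)/(1.46)³ = 1.985×10⁻⁵ N/C.
E_r = 2·1.985×10⁻⁵·cos58° = 2.104×10⁻⁵ N/C.

E_r ≈ 2.10×10⁻⁵ N/C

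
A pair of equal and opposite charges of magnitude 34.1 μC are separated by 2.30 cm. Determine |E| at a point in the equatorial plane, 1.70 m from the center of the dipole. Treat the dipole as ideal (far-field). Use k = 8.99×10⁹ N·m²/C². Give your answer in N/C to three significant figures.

Dipole moment p = qd = (3.41×10⁻⁵ C)(0.0230 m) = 7.843×10⁻⁷ C·m.
On the perpendicular bisector E = kp/r³ (half the axial value at the same distance).
E = (8.99×10⁹)(7.843×10⁻⁷) / (1.70)³ = 1435 N/C.

E ≈ 1440 N/C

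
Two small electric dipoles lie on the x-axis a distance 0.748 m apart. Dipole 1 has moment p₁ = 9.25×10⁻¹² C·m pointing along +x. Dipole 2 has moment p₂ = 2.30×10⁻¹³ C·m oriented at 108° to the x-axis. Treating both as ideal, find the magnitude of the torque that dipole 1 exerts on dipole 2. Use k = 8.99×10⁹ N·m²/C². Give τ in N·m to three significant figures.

τ ≈ 8.69×10⁻¹⁴ N·m

The second dipole sits on the axis of the first, so the field there is axial: E₁ = 2kp₁/r³ along +x.
E₁ = 2(8.99×10⁹)(9.25×10⁻¹²)/(0.748)³ = 0.3974 N/C.
Torque on the second dipole: τ = p₂ E₁ sinθ.
τ = (2.30×10⁻¹³)(0.3974)·sin108° = 8.693×10⁻¹⁴ N·m.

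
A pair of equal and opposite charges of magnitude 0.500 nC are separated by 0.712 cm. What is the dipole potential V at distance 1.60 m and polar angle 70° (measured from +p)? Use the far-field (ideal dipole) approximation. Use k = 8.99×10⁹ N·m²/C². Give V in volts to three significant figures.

V ≈ 0.00428 V

Dipole moment p = qd = (5.00×10⁻¹⁰ C)(0.00712 m) = 3.56×10⁻¹² C·m.
The dipole potential is V = kp cosθ / r².
V = (8.99×10⁹)(3.56×10⁻¹²)·cos70° / (1.60)² = 0.004276 V.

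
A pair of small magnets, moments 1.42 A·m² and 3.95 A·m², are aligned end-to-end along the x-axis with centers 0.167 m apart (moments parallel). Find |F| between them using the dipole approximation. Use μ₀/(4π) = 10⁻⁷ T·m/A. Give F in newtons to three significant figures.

F ≈ 0.00433 N

On-axis B of dipole 1: B = (μ₀/4π)·2m₁/r³. Force on dipole 2: F = m₂·dB/dr.
dB/dr = −(μ₀/4π)·6m₁/r⁴, so |F| = (μ₀/4π)·6m₁m₂/r⁴.
F = 6(10⁻⁷)(1.42)(3.95)/(0.167)⁴ = 0.004327 N.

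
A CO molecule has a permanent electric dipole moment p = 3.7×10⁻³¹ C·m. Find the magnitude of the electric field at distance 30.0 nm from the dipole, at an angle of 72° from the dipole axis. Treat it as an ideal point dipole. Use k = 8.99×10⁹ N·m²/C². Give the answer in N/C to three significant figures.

At angle θ the dipole field magnitude is E = (kp/r³)·√(1 + 3cos²θ).
kp/r³ = (8.99×10⁹)(3.70×10⁻³¹) / (3.00×10⁻⁸)³ = 123.2 N/C.
√(1 + 3cos²72°) = √(1 + 3·0.0955) = √1.2865 ≈ 1.1342.
E ≈ 123.2 × 1.134 = 139.7 N/C.

E ≈ 140 N/C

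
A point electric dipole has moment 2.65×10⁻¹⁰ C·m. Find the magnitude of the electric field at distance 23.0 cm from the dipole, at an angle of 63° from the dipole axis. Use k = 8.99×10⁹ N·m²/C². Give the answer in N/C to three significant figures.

At angle θ the dipole field magnitude is E = (kp/r³)·√(1 + 3cos²θ).
kp/r³ = (8.99×10⁹)(2.65×10⁻¹⁰) / (0.230)³ = 195.8 N/C.
√(1 + 3cos²63°) = √(1 + 3·0.2061) = √1.6183 ≈ 1.2721.
E ≈ 195.8 × 1.272 = 249.1 N/C.

E ≈ 249 N/C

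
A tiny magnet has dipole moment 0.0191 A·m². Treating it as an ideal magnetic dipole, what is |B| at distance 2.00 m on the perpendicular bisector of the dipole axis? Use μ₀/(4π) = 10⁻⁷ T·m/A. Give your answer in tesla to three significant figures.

In the equatorial plane B = (μ₀/4π)·m/r³ (half the axial value).
B = (10⁻⁷)·(0.0191) / (2.00)³ = 2.387×10⁻¹⁰ T.

B ≈ 2.39×10⁻¹⁰ T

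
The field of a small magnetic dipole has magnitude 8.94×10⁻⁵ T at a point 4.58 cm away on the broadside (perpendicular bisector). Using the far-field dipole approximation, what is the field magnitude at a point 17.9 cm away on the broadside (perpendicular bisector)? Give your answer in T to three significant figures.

Dipole fields scale as 1/r³ in the far field; the geometry is the same at both points.
B₂ = B₁ · (r₁/r₂)³ = 8.94×10⁻⁵ · (4.58/17.9)³.
(r₁/r₂)³ = (0.2559)³ = 0.01675.
B₂ ≈ 1.498×10⁻⁶ T.

B ≈ 1.50×10⁻⁶ T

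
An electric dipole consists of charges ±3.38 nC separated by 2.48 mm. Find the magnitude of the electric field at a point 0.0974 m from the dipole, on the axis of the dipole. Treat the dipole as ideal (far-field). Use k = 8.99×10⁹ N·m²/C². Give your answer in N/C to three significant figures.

Dipole moment p = qd = (3.38×10⁻⁹ C)(0.00248 m) = 8.382×10⁻¹² C·m.
On the dipole axis E = 2kp/r³.
E = 2·(8.99×10⁹)(8.382×10⁻¹²) / (0.0974)³ = 163.1 N/C.

E ≈ 163 N/C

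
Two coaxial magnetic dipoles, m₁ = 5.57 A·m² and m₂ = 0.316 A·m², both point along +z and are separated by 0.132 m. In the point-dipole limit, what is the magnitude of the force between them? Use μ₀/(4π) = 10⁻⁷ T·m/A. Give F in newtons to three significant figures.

F ≈ 0.00348 N

On-axis B of dipole 1: B = (μ₀/4π)·2m₁/r³. Force on dipole 2: F = m₂·dB/dr.
dB/dr = −(μ₀/4π)·6m₁/r⁴, so |F| = (μ₀/4π)·6m₁m₂/r⁴.
F = 6(10⁻⁷)(5.57)(0.316)/(0.132)⁴ = 0.003479 N.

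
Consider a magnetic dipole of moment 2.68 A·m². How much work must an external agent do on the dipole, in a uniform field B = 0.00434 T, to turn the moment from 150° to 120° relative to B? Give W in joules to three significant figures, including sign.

W ≈ -0.00426 J

W_ext = ΔU = −mB cosθ₂ + mB cosθ₁ = mB(cosθ₁ − cosθ₂).
W = (2.68)(0.00434)·(cos150° − cos120°) = (0.01163)·(-0.3660) = -0.004257 J.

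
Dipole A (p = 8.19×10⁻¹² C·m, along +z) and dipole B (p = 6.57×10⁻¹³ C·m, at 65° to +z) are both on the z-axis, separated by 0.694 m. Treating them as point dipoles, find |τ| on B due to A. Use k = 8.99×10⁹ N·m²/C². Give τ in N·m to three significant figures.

τ ≈ 2.62×10⁻¹³ N·m

The second dipole sits on the axis of the first, so the field there is axial: E₁ = 2kp₁/r³ along +z.
E₁ = 2(8.99×10⁹)(8.19×10⁻¹²)/(0.694)³ = 0.4405 N/C.
Torque on the second dipole: τ = p₂ E₁ sinθ.
τ = (6.57×10⁻¹³)(0.4405)·sin65° = 2.623×10⁻¹³ N·m.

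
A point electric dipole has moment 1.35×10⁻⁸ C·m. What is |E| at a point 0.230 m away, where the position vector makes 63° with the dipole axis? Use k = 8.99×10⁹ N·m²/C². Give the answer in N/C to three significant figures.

At angle θ the dipole field magnitude is E = (kp/r³)·√(1 + 3cos²θ).
kp/r³ = (8.99×10⁹)(1.35×10⁻⁸) / (0.230)³ = 9975 N/C.
√(1 + 3cos²63°) = √(1 + 3·0.2061) = √1.6183 ≈ 1.2721.
E ≈ 9975 × 1.272 = 1.269×10⁴ N/C.

E ≈ 1.27×10⁴ N/C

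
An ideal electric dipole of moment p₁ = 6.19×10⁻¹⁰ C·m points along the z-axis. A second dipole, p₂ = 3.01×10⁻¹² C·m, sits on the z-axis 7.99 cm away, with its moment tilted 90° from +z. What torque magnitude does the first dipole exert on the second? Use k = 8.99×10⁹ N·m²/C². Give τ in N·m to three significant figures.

The second dipole sits on the axis of the first, so the field there is axial: E₁ = 2kp₁/r³ along +z.
E₁ = 2(8.99×10⁹)(6.19×10⁻¹⁰)/(0.0799)³ = 2.182×10⁴ N/C.
Torque on the second dipole: τ = p₂ E₁ sinθ.
τ = (3.01×10⁻¹²)(2.182×10⁴)·sin90° = 6.568×10⁻⁸ N·m.

τ ≈ 6.57×10⁻⁸ N·m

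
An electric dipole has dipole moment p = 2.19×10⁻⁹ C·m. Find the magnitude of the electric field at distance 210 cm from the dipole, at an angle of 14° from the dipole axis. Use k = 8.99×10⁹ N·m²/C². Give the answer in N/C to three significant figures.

At angle θ the dipole field magnitude is E = (kp/r³)·√(1 + 3cos²θ).
kp/r³ = (8.99×10⁹)(2.19×10⁻⁹) / (2.10)³ = 2.126 N/C.
√(1 + 3cos²14°) = √(1 + 3·0.9415) = √3.8244 ≈ 1.9556.
E ≈ 2.126 × 1.956 = 4.157 N/C.

E ≈ 4.16 N/C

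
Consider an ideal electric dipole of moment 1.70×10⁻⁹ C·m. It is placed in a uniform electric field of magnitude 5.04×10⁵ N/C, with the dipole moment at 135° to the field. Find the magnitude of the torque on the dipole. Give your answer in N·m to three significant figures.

Torque on an electric dipole: τ = pE sinθ.
τ = (1.70×10⁻⁹)(5.04×10⁵)·sin135° = 6.058×10⁻⁴ N·m.

τ ≈ 6.06×10⁻⁴ N·m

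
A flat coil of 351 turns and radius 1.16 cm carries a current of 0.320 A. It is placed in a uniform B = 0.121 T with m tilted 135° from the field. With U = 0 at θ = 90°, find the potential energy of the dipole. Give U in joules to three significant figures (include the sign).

m = NIA = NIπa² = 351·(0.320)·π·(0.0116)² = 0.04748 A·m².
U = −m·B = −mB cosθ.
U = −(0.04748)(0.121)·cos135° = 0.004062 J.

U ≈ 0.00406 J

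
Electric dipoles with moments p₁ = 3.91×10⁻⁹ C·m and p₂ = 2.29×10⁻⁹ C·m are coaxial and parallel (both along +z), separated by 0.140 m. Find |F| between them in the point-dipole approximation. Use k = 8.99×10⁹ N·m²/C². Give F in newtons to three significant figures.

On-axis field of dipole 1 at distance r: E = 2kp₁/r³. Force on dipole 2 is F = p₂·dE/dr (gradient along axis).
dE/dr = −6kp₁/r⁴, so |F| = 6kp₁p₂/r⁴ (attractive for aligned moments).
F = 6(8.99×10⁹)(3.91×10⁻⁹)(2.29×10⁻⁹)/(0.140)⁴ = 0.001257 N.

F ≈ 0.00126 N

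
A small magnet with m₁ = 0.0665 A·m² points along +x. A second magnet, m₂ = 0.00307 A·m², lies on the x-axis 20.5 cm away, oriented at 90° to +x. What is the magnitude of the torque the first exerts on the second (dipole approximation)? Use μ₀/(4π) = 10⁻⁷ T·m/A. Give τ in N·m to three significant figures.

τ ≈ 4.74×10⁻⁹ N·m

Dipole B is on the axis of dipole A, so B₁ there is axial: B₁ = (μ₀/4π)·2m₁/r³ along +x.
B₁ = 2(10⁻⁷)(0.0665)/(0.205)³ = 1.544×10⁻⁶ T.
τ = m₂ B₁ sinθ.
τ = (0.00307)(1.544×10⁻⁶)·sin90° = 4.739×10⁻⁹ N·m.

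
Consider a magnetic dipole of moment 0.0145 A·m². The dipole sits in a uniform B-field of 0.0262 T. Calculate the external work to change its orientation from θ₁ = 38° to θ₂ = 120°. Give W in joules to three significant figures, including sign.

W_ext = ΔU = −mB cosθ₂ + mB cosθ₁ = mB(cosθ₁ − cosθ₂).
W = (0.0145)(0.0262)·(cos38° − cos120°) = (3.799×10⁻⁴)·(+1.2880) = 4.893×10⁻⁴ J.

W ≈ 4.89×10⁻⁴ J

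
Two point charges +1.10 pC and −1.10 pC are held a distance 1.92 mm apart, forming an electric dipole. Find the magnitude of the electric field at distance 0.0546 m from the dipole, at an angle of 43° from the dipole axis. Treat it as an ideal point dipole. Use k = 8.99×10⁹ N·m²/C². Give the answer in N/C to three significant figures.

Dipole moment p = qd = (1.10×10⁻¹² C)(0.00192 m) = 2.112×10⁻¹⁵ C·m.
At angle θ the dipole field magnitude is E = (kp/r³)·√(1 + 3cos²θ).
kp/r³ = (8.99×10⁹)(2.112×10⁻¹⁵) / (0.0546)³ = 0.1166 N/C.
√(1 + 3cos²43°) = √(1 + 3·0.5349) = √2.6046 ≈ 1.6139.
E ≈ 0.1166 × 1.614 = 0.1883 N/C.

E ≈ 0.188 N/C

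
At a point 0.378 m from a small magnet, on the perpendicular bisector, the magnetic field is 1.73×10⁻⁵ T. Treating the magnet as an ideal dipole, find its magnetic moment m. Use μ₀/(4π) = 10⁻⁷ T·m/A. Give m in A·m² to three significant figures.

In the equatorial plane B = (μ₀/4π)·m/r³, so m = Br³·4π/(μ₀).
m = (1.73×10⁻⁵)·(0.378)³ / (10⁻⁷) = 9.344 A·m².

m ≈ 9.34 A·m²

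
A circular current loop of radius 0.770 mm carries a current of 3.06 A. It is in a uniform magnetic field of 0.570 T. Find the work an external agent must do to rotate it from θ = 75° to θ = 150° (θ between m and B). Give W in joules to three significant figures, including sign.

Magnetic moment m = IA = Iπa² = (3.06)·π·(7.70×10⁻⁴)² = 5.70×10⁻⁶ A·m².
W_ext = ΔU = −mB cosθ₂ + mB cosθ₁ = mB(cosθ₁ − cosθ₂).
W = (5.70×10⁻⁶)(0.570)·(cos75° − cos150°) = (3.249×10⁻⁶)·(+1.1248) = 3.655×10⁻⁶ J.

W ≈ 3.65×10⁻⁶ J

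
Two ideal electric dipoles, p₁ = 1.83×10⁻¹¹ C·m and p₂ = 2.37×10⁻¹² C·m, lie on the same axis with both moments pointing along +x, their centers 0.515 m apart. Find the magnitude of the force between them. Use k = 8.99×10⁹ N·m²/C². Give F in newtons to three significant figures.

F ≈ 3.33×10⁻¹¹ N

On-axis field of dipole 1 at distance r: E = 2kp₁/r³. Force on dipole 2 is F = p₂·dE/dr (gradient along axis).
dE/dr = −6kp₁/r⁴, so |F| = 6kp₁p₂/r⁴ (attractive for aligned moments).
F = 6(8.99×10⁹)(1.83×10⁻¹¹)(2.37×10⁻¹²)/(0.515)⁴ = 3.326×10⁻¹¹ N.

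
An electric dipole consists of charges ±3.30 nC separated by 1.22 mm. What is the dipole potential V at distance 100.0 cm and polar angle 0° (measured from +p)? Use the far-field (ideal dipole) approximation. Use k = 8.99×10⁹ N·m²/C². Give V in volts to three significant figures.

V ≈ 0.0362 V

Dipole moment p = qd = (3.30×10⁻⁹ C)(0.00122 m) = 4.026×10⁻¹² C·m.
The dipole potential is V = kp cosθ / r².
V = (8.99×10⁹)(4.026×10⁻¹²)·cos0° / (1.00)² = 0.03619 V.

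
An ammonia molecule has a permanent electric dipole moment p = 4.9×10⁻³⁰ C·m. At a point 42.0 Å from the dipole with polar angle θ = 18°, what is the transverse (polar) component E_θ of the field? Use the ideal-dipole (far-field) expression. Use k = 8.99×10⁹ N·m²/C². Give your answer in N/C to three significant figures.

E_θ ≈ 1.84×10⁵ N/C

For a dipole, E_θ = (kp sinθ)/r³.
kp/r³ = (8.99×10⁹)(4.90×10⁻³⁰)/(4.20×10⁻⁹)³ = 5.946×10⁵ N/C.
E_θ = 5.946×10⁵·sin18° = 1.837×10⁵ N/C.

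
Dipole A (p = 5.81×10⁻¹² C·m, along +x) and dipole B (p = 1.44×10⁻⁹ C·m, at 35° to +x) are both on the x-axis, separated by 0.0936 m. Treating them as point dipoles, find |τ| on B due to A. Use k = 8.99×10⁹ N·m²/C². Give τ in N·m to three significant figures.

τ ≈ 1.05×10⁻⁷ N·m

The second dipole sits on the axis of the first, so the field there is axial: E₁ = 2kp₁/r³ along +x.
E₁ = 2(8.99×10⁹)(5.81×10⁻¹²)/(0.0936)³ = 127.4 N/C.
Torque on the second dipole: τ = p₂ E₁ sinθ.
τ = (1.44×10⁻⁹)(127.4)·sin35° = 1.052×10⁻⁷ N·m.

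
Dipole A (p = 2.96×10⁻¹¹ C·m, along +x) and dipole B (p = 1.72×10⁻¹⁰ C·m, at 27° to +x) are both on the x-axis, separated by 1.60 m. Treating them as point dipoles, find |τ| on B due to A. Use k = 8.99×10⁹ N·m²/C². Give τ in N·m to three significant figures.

τ ≈ 1.01×10⁻¹¹ N·m

The second dipole sits on the axis of the first, so the field there is axial: E₁ = 2kp₁/r³ along +x.
E₁ = 2(8.99×10⁹)(2.96×10⁻¹¹)/(1.60)³ = 0.1299 N/C.
Torque on the second dipole: τ = p₂ E₁ sinθ.
τ = (1.72×10⁻¹⁰)(0.1299)·sin27° = 1.015×10⁻¹¹ N·m.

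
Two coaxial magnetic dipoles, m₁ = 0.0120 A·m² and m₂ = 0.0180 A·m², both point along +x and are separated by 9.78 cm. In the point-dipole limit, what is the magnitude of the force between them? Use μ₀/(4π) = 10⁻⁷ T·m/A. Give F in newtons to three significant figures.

On-axis B of dipole 1: B = (μ₀/4π)·2m₁/r³. Force on dipole 2: F = m₂·dB/dr.
dB/dr = −(μ₀/4π)·6m₁/r⁴, so |F| = (μ₀/4π)·6m₁m₂/r⁴.
F = 6(10⁻⁷)(0.0120)(0.0180)/(0.0978)⁴ = 1.417×10⁻⁶ N.

F ≈ 1.42×10⁻⁶ N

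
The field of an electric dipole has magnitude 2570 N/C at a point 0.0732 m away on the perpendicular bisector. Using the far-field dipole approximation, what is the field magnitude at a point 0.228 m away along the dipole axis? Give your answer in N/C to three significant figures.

Dipole fields scale as 1/r³ in the far field.
The axial field is twice the equatorial field at the same r, so the geometry factor is 2/1.
E₂ = E₁ · (2/1) · (r₁/r₂)³ = 2570 · 2 · (0.0732/0.228)³.
(r₁/r₂)³ = (0.3211)³ = 0.03309.
E₂ ≈ 170.1 N/C.

E ≈ 170 N/C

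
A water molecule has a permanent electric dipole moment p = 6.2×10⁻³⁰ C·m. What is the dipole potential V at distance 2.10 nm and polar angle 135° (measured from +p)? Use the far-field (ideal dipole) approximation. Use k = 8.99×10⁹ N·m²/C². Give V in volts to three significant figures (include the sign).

The dipole potential is V = kp cosθ / r².
V = (8.99×10⁹)(6.20×10⁻³⁰)·cos135° / (2.10×10⁻⁹)² = -0.008937 V.

V ≈ -0.00894 V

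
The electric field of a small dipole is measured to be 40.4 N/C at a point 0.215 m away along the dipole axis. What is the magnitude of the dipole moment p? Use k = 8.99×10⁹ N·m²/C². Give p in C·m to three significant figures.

On axis E = 2kp/r³, so p = Er³/(2k).
p = (40.4)·(0.215)³ / (2·8.99×10⁹) = 2.233×10⁻¹¹ C·m.

p ≈ 2.23×10⁻¹¹ C·m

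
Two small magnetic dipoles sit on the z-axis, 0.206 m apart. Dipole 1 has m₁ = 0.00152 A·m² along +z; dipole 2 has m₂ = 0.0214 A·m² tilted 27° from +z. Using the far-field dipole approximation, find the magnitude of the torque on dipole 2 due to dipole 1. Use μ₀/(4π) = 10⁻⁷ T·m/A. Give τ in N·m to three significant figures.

τ ≈ 3.38×10⁻¹⁰ N·m

Dipole B is on the axis of dipole A, so B₁ there is axial: B₁ = (μ₀/4π)·2m₁/r³ along +z.
B₁ = 2(10⁻⁷)(0.00152)/(0.206)³ = 3.478×10⁻⁸ T.
τ = m₂ B₁ sinθ.
τ = (0.0214)(3.478×10⁻⁸)·sin27° = 3.379×10⁻¹⁰ N·m.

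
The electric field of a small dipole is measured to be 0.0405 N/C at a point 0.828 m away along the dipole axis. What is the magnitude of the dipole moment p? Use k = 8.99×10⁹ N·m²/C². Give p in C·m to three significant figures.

p ≈ 1.28×10⁻¹² C·m

On axis E = 2kp/r³, so p = Er³/(2k).
p = (0.0405)·(0.828)³ / (2·8.99×10⁹) = 1.279×10⁻¹² C·m.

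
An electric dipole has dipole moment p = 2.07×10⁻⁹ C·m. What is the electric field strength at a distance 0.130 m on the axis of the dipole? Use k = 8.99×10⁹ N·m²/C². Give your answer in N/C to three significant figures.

E ≈ 1.69×10⁴ N/C

On the dipole axis E = 2kp/r³.
E = 2·(8.99×10⁹)(2.07×10⁻⁹) / (0.130)³ = 1.694×10⁴ N/C.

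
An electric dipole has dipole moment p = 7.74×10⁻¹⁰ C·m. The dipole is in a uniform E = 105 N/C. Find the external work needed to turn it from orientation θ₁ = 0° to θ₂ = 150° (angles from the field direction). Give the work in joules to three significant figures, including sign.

W_ext = ΔU = U(θ₂) − U(θ₁) = −pE cosθ₂ − (−pE cosθ₁) = pE(cosθ₁ − cosθ₂).
W = (7.74×10⁻¹⁰)(105)·(cos0° − cos150°) = (8.127×10⁻⁸)·(+1.8660) = 1.517×10⁻⁷ J.

W ≈ 1.52×10⁻⁷ J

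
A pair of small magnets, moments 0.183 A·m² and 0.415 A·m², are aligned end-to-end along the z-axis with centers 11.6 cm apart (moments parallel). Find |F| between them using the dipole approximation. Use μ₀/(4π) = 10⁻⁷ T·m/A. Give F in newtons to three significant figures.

F ≈ 2.52×10⁻⁴ N

On-axis B of dipole 1: B = (μ₀/4π)·2m₁/r³. Force on dipole 2: F = m₂·dB/dr.
dB/dr = −(μ₀/4π)·6m₁/r⁴, so |F| = (μ₀/4π)·6m₁m₂/r⁴.
F = 6(10⁻⁷)(0.183)(0.415)/(0.116)⁴ = 2.517×10⁻⁴ N.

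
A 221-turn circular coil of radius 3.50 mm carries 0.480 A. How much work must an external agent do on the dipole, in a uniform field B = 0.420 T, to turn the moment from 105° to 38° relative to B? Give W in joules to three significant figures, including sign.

m = NIA = NIπa² = 221·(0.480)·π·(0.00350)² = 0.004082 A·m².
W_ext = ΔU = −mB cosθ₂ + mB cosθ₁ = mB(cosθ₁ − cosθ₂).
W = (0.004082)(0.420)·(cos105° − cos38°) = (0.001714)·(-1.0468) = -0.001795 J.

W ≈ -0.00179 J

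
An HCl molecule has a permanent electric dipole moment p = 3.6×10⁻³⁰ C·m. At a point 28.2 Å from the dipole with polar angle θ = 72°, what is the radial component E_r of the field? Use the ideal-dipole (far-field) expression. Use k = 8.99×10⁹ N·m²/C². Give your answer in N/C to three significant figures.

E_r ≈ 8.92×10⁵ N/C

For a dipole, E_r = (2kp cosθ)/r³.
kp/r³ = (8.99×10⁹)(3.60×10⁻³⁰)/(2.82×10⁻⁹)³ = 1.443×10⁶ N/C.
E_r = 2·1.443×10⁶·cos72° = 8.919×10⁵ N/C.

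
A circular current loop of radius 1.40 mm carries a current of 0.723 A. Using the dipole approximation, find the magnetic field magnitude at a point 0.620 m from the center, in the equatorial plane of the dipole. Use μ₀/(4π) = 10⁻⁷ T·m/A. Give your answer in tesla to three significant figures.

Magnetic moment m = IA = Iπa² = (0.723)·π·(0.00140)² = 4.452×10⁻⁶ A·m².
In the equatorial plane B = (μ₀/4π)·m/r³ (half the axial value).
B = (10⁻⁷)·(4.452×10⁻⁶) / (0.620)³ = 1.868×10⁻¹² T.

B ≈ 1.87×10⁻¹² T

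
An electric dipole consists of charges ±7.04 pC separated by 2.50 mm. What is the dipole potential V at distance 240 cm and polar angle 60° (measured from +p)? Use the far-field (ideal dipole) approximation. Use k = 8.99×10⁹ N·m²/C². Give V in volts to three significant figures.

Dipole moment p = qd = (7.04×10⁻¹² C)(0.00250 m) = 1.76×10⁻¹⁴ C·m.
The dipole potential is V = kp cosθ / r².
V = (8.99×10⁹)(1.76×10⁻¹⁴)·cos60° / (2.40)² = 1.373×10⁻⁵ V.

V ≈ 1.37×10⁻⁵ V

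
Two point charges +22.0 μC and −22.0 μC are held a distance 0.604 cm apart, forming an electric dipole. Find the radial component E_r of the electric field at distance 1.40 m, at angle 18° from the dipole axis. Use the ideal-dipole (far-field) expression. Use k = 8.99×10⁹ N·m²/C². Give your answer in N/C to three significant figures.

E_r ≈ 828 N/C

Dipole moment p = qd = (2.20×10⁻⁵ C)(0.00604 m) = 1.329×10⁻⁷ C·m.
For a dipole, E_r = (2kp cosθ)/r³.
kp/r³ = (8.99×10⁹)(1.329×10⁻⁷)/(1.40)³ = 435.4 N/C.
E_r = 2·435.4·cos18° = 828.2 N/C.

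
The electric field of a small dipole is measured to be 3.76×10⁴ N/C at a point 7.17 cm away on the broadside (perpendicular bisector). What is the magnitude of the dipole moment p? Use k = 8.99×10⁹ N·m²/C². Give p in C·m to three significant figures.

In the equatorial plane E = kp/r³, so p = Er³/(k).
p = (3.76×10⁴)·(0.0717)³ / (8.99×10⁹) = 1.542×10⁻⁹ C·m.

p ≈ 1.54×10⁻⁹ C·m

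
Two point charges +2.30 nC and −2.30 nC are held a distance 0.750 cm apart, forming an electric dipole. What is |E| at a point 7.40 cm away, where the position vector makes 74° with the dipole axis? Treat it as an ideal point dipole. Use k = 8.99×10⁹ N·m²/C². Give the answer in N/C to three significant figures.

E ≈ 424 N/C

Dipole moment p = qd = (2.30×10⁻⁹ C)(0.00750 m) = 1.725×10⁻¹¹ C·m.
At angle θ the dipole field magnitude is E = (kp/r³)·√(1 + 3cos²θ).
kp/r³ = (8.99×10⁹)(1.725×10⁻¹¹) / (0.0740)³ = 382.7 N/C.
√(1 + 3cos²74°) = √(1 + 3·0.0760) = √1.2279 ≈ 1.1081.
E ≈ 382.7 × 1.108 = 424.1 N/C.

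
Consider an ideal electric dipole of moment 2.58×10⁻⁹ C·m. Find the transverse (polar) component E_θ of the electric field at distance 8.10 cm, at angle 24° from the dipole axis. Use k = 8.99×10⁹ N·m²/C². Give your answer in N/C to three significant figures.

For a dipole, E_θ = (kp sinθ)/r³.
kp/r³ = (8.99×10⁹)(2.58×10⁻⁹)/(0.0810)³ = 4.364×10⁴ N/C.
E_θ = 4.364×10⁴·sin24° = 1.775×10⁴ N/C.

E_θ ≈ 1.78×10⁴ N/C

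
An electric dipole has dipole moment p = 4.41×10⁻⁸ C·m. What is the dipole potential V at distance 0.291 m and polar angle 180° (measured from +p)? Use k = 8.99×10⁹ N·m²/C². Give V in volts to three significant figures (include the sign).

The dipole potential is V = kp cosθ / r².
V = (8.99×10⁹)(4.41×10⁻⁸)·cos180° / (0.291)² = -4682 V.

V ≈ -4680 V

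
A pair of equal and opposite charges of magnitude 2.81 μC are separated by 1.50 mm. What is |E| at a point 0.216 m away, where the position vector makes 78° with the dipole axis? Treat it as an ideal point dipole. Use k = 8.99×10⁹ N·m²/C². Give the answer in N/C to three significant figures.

E ≈ 4000 N/C

Dipole moment p = qd = (2.81×10⁻⁶ C)(0.00150 m) = 4.215×10⁻⁹ C·m.
At angle θ the dipole field magnitude is E = (kp/r³)·√(1 + 3cos²θ).
kp/r³ = (8.99×10⁹)(4.215×10⁻⁹) / (0.216)³ = 3760 N/C.
√(1 + 3cos²78°) = √(1 + 3·0.0432) = √1.1297 ≈ 1.0629.
E ≈ 3760 × 1.063 = 3996 N/C.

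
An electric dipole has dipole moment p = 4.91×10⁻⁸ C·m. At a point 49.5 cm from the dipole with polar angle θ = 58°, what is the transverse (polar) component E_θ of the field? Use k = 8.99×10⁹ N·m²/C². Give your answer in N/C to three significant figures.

For a dipole, E_θ = (kp sinθ)/r³.
kp/r³ = (8.99×10⁹)(4.91×10⁻⁸)/(0.495)³ = 3639 N/C.
E_θ = 3639·sin58° = 3086 N/C.

E_θ ≈ 3090 N/C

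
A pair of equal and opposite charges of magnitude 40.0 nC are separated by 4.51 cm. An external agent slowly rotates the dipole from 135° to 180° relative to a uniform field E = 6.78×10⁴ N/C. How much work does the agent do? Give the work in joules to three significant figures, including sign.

W ≈ 3.58×10⁻⁵ J

Dipole moment p = qd = (4.00×10⁻⁸ C)(0.0451 m) = 1.804×10⁻⁹ C·m.
W_ext = ΔU = U(θ₂) − U(θ₁) = −pE cosθ₂ − (−pE cosθ₁) = pE(cosθ₁ − cosθ₂).
W = (1.804×10⁻⁹)(6.78×10⁴)·(cos135° − cos180°) = (1.223×10⁻⁴)·(+0.2929) = 3.582×10⁻⁵ J.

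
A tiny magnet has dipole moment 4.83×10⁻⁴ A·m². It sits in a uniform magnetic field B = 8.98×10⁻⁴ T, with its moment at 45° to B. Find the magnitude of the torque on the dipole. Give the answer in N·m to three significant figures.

Torque on a magnetic dipole: τ = mB sinθ.
τ = (4.83×10⁻⁴)(8.98×10⁻⁴)·sin45° = 3.067×10⁻⁷ N·m.

τ ≈ 3.07×10⁻⁷ N·m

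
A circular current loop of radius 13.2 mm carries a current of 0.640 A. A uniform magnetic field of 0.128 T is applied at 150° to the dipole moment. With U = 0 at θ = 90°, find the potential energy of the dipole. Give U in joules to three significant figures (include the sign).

U ≈ 3.88×10⁻⁵ J

Magnetic moment m = IA = Iπa² = (0.640)·π·(0.0132)² = 3.503×10⁻⁴ A·m².
U = −m·B = −mB cosθ.
U = −(3.503×10⁻⁴)(0.128)·cos150° = 3.883×10⁻⁵ J.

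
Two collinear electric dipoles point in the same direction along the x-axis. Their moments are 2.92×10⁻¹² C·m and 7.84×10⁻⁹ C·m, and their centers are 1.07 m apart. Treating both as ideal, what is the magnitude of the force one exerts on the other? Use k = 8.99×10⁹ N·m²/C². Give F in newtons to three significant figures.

On-axis field of dipole 1 at distance r: E = 2kp₁/r³. Force on dipole 2 is F = p₂·dE/dr (gradient along axis).
dE/dr = −6kp₁/r⁴, so |F| = 6kp₁p₂/r⁴ (attractive for aligned moments).
F = 6(8.99×10⁹)(2.92×10⁻¹²)(7.84×10⁻⁹)/(1.07)⁴ = 9.421×10⁻¹⁰ N.

F ≈ 9.42×10⁻¹⁰ N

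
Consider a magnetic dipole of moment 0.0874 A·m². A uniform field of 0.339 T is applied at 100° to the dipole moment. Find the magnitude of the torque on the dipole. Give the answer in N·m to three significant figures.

Torque on a magnetic dipole: τ = mB sinθ.
τ = (0.0874)(0.339)·sin100° = 0.02918 N·m.

τ ≈ 0.0292 N·m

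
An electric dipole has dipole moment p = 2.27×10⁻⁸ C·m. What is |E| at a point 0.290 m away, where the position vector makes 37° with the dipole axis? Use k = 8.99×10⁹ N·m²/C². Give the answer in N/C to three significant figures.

At angle θ the dipole field magnitude is E = (kp/r³)·√(1 + 3cos²θ).
kp/r³ = (8.99×10⁹)(2.27×10⁻⁸) / (0.290)³ = 8367 N/C.
√(1 + 3cos²37°) = √(1 + 3·0.6378) = √2.9135 ≈ 1.7069.
E ≈ 8367 × 1.707 = 1.428×10⁴ N/C.

E ≈ 1.43×10⁴ N/C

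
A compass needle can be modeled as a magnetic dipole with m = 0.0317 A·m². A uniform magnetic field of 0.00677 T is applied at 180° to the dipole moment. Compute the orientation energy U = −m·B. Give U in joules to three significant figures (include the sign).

U ≈ 2.15×10⁻⁴ J

U = −m·B = −mB cosθ.
U = −(0.0317)(0.00677)·cos180° = 2.146×10⁻⁴ J.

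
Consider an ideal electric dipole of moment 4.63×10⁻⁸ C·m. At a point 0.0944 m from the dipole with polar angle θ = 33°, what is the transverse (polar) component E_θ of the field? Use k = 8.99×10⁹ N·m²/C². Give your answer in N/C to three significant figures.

E_θ ≈ 2.69×10⁵ N/C

For a dipole, E_θ = (kp sinθ)/r³.
kp/r³ = (8.99×10⁹)(4.63×10⁻⁸)/(0.0944)³ = 4.948×10⁵ N/C.
E_θ = 4.948×10⁵·sin33° = 2.695×10⁵ N/C.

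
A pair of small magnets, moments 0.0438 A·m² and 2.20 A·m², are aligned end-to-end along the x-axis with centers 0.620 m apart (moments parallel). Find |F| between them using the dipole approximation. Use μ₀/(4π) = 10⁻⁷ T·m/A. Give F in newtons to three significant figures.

F ≈ 3.91×10⁻⁷ N

On-axis B of dipole 1: B = (μ₀/4π)·2m₁/r³. Force on dipole 2: F = m₂·dB/dr.
dB/dr = −(μ₀/4π)·6m₁/r⁴, so |F| = (μ₀/4π)·6m₁m₂/r⁴.
F = 6(10⁻⁷)(0.0438)(2.20)/(0.620)⁴ = 3.913×10⁻⁷ N.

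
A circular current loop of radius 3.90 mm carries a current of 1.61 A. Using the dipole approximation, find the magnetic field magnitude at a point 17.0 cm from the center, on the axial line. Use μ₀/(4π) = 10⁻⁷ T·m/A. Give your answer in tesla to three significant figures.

Magnetic moment m = IA = Iπa² = (1.61)·π·(0.00390)² = 7.693×10⁻⁵ A·m².
On axis B = (μ₀/4π)·2m/r³.
B = 2·(10⁻⁷)·(7.693×10⁻⁵) / (0.170)³ = 3.132×10⁻⁹ T.

B ≈ 3.13×10⁻⁹ T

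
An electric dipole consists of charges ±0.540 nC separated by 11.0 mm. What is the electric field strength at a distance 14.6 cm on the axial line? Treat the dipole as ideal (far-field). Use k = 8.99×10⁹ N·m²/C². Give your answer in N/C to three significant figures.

Dipole moment p = qd = (5.40×10⁻¹⁰ C)(0.0110 m) = 5.94×10⁻¹² C·m.
On the dipole axis E = 2kp/r³.
E = 2·(8.99×10⁹)(5.94×10⁻¹²) / (0.146)³ = 34.32 N/C.

E ≈ 34.3 N/C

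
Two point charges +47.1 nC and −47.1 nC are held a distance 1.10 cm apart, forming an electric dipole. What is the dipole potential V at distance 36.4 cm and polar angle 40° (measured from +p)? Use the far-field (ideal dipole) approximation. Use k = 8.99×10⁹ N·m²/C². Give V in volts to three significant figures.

Dipole moment p = qd = (4.71×10⁻⁸ C)(0.0110 m) = 5.181×10⁻¹⁰ C·m.
The dipole potential is V = kp cosθ / r².
V = (8.99×10⁹)(5.181×10⁻¹⁰)·cos40° / (0.364)² = 26.93 V.

V ≈ 26.9 V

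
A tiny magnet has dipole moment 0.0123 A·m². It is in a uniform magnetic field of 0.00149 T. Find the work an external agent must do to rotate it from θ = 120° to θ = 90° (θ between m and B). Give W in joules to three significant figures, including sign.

W_ext = ΔU = −mB cosθ₂ + mB cosθ₁ = mB(cosθ₁ − cosθ₂).
W = (0.0123)(0.00149)·(cos120° − cos90°) = (1.833×10⁻⁵)·(-0.5000) = -9.163×10⁻⁶ J.

W ≈ -9.16×10⁻⁶ J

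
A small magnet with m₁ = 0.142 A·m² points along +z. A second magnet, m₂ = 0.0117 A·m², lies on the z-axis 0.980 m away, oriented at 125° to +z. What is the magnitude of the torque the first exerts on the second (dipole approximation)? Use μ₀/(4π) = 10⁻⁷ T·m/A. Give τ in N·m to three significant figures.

τ ≈ 2.89×10⁻¹⁰ N·m

Dipole B is on the axis of dipole A, so B₁ there is axial: B₁ = (μ₀/4π)·2m₁/r³ along +z.
B₁ = 2(10⁻⁷)(0.142)/(0.980)³ = 3.017×10⁻⁸ T.
τ = m₂ B₁ sinθ.
τ = (0.0117)(3.017×10⁻⁸)·sin125° = 2.892×10⁻¹⁰ N·m.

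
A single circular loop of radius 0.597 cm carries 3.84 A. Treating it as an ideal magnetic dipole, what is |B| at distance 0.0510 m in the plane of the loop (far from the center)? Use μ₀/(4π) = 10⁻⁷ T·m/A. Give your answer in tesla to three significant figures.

Magnetic moment m = IA = Iπa² = (3.84)·π·(0.00597)² = 4.30×10⁻⁴ A·m².
In the equatorial plane B = (μ₀/4π)·m/r³ (half the axial value).
B = (10⁻⁷)·(4.30×10⁻⁴) / (0.0510)³ = 3.242×10⁻⁷ T.

B ≈ 3.24×10⁻⁷ T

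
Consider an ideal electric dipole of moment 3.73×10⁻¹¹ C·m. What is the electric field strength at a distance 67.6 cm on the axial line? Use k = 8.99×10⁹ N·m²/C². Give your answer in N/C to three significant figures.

On the dipole axis E = 2kp/r³.
E = 2·(8.99×10⁹)(3.73×10⁻¹¹) / (0.676)³ = 2.171 N/C.

E ≈ 2.17 N/C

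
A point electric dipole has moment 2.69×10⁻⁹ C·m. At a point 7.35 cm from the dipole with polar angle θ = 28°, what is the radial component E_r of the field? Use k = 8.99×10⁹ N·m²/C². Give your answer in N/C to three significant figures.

For a dipole, E_r = (2kp cosθ)/r³.
kp/r³ = (8.99×10⁹)(2.69×10⁻⁹)/(0.0735)³ = 6.090×10⁴ N/C.
E_r = 2·6.090×10⁴·cos28° = 1.076×10⁵ N/C.

E_r ≈ 1.08×10⁵ N/C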